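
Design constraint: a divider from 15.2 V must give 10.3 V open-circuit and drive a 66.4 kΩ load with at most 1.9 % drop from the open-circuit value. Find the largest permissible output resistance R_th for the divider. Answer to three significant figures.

Loading drop = R_th/(R_th + R_L) ≤ 0.0190, so R_th ≤ R_L · ε/(1−ε) = 66.4 kΩ × 0.0190/0.9810 = 1.29 kΩ.
(Any R1, R2 with R2/(R1+R2) = 0.678 and R1‖R2 ≤ 1.29 kΩ will meet the spec.)

R_th ≤ 1.29 kΩ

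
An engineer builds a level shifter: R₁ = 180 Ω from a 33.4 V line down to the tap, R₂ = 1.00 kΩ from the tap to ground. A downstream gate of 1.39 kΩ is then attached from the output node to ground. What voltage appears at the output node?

V_out ≈ 25.5 V

The load sits in parallel with R₂: R₂‖R_L = (1000 × 1390) / (1000 + 1390) = 581.6 Ω.
V_out = 33.4 × 581.6 / (180 + 581.6) = 33.4 × 581.6/761.6 = 25.5 V.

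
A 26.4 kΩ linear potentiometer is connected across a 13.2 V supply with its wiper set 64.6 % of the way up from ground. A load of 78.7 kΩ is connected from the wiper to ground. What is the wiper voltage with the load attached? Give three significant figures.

V ≈ 7.92 V

The wiper splits the pot into (1−α)R = 9.346 kΩ above and αR = 17.05 kΩ below.
Lower section ‖ load = 14.02 kΩ.
V_wiper = 13.2 × 14.02/(9.346 + 14.02) = 7.92 V.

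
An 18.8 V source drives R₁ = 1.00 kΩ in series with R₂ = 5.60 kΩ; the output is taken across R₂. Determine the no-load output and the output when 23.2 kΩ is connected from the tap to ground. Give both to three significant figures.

Unloaded: 16.0 V; loaded: 15.4 V

Open-circuit: V = 18.8 × 5.60/(1.00 + 5.60) = 16.0 V.
With the load, R₂ becomes R₂‖R_L = 4.511 kΩ, so V = 18.8 × 4.511/5.511 = 15.4 V.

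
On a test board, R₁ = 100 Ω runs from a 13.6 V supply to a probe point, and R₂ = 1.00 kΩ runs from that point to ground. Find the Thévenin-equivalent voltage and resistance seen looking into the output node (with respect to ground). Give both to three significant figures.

V_th = 12.4 V, R_th = 90.9 Ω

V_th is the open-circuit tap voltage: 13.6 × 1000/(100 + 1000) = 12.4 V.
With the supply zeroed, R₁ and R₂ appear in parallel from the tap: R_th = R₁‖R₂ = (100 × 1000)/1100 = 90.9 Ω.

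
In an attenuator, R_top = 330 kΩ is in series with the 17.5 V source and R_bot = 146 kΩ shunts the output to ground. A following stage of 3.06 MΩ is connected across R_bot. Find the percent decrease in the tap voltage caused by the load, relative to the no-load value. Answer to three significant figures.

The divider's output (Thévenin) resistance is R_top‖R_bot = 101.2 kΩ.
Fractional drop under load = R_th/(R_th + R_L) = 101.2 / (101.2 + 3060) = 0.03202.
So the output falls by 3.20 %.

3.20 %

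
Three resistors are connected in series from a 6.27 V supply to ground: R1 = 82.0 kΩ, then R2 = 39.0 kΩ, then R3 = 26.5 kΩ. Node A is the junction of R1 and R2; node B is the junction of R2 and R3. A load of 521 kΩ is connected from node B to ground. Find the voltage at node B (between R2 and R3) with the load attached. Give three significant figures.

At node B, R3 is in parallel with the load: R3‖R_L = 25.22 kΩ.
Below node A the resistance is R2 + (R3‖R_L) = 64.22 kΩ, so V_A = 6.27 × 64.22/146.2 = 2.754 V.
Then V_B = V_A × (R3‖R_L)/(R2 + R3‖R_L) = 2.754 × 25.22/64.22 = 1.08 V.

V ≈ 1.08 V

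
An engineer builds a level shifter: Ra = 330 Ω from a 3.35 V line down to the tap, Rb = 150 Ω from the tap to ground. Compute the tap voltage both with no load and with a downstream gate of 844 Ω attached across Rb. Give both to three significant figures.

Open-circuit: V = 3.35 × 150/(330 + 150) = 1.05 V.
With the load, Rb becomes Rb‖R_L = 127.4 Ω, so V = 3.35 × 127.4/457.4 = 0.933 V.

Unloaded: 1.05 V; loaded: 0.933 V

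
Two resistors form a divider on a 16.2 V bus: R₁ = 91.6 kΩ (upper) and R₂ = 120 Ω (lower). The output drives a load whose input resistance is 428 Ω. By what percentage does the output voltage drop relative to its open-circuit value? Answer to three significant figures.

21.9 %

The divider's output (Thévenin) resistance is R₁‖R₂ = 119.8 Ω.
Fractional drop under load = R_th/(R_th + R_L) = 119.8 / (119.8 + 428) = 0.2188.
So the output falls by 21.9 %.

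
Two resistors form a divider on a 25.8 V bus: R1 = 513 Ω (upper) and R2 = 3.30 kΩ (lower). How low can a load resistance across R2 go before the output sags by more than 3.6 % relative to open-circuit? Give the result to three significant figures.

R_L(min) ≈ 11.9 kΩ

Output resistance R_th = R1‖R2 = (513 × 3300)/3813 = 444.0 Ω.
The fractional drop is R_th/(R_th + R_L); requiring this ≤ 0.0360 gives R_L ≥ R_th(1/0.0360 − 1) = 444.0 × 26.78 = 11.9 kΩ.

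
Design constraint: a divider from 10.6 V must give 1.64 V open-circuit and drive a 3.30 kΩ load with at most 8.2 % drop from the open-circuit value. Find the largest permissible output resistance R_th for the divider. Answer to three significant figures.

R_th ≤ 295 Ω

Loading drop = R_th/(R_th + R_L) ≤ 0.0820, so R_th ≤ R_L · ε/(1−ε) = 3.30 kΩ × 0.0820/0.9180 = 295 Ω.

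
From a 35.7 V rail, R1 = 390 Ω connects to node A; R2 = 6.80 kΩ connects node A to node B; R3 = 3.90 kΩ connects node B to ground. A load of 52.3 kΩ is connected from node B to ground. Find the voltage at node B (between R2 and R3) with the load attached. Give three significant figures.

At node B, R3 is in parallel with the load: R3‖R_L = 3629 Ω.
Below node A the resistance is R2 + (R3‖R_L) = 10430 Ω, so V_A = 35.7 × 10430/10820 = 34.41 V.
Then V_B = V_A × (R3‖R_L)/(R2 + R3‖R_L) = 34.41 × 3629/10430 = 12.0 V.

V ≈ 12.0 V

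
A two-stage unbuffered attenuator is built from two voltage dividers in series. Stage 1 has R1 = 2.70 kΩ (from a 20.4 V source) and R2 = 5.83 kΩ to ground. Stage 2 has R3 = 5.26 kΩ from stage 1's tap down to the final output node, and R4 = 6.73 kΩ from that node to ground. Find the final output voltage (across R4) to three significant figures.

V_out ≈ 6.78 V

Stage 2 presents R3+R4 = 11.99 kΩ as a load on stage 1's tap.
Stage 1's lower leg becomes R2‖(R3+R4) = 3.923 kΩ, so V_mid = 20.4 × 3.923/6.623 = 12.08 V.
Stage 2 is itself unloaded: V_out = V_mid × R4/(R3+R4) = 12.08 × 6.73/11.99 = 6.78 V.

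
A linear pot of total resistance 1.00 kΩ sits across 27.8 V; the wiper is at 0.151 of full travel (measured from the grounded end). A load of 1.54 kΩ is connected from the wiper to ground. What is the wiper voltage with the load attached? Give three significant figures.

The wiper splits the pot into (1−α)R = 849.0 Ω above and αR = 151.0 Ω below.
Lower section ‖ load = 137.5 Ω.
V_wiper = 27.8 × 137.5/(849.0 + 137.5) = 3.88 V.

V ≈ 3.88 V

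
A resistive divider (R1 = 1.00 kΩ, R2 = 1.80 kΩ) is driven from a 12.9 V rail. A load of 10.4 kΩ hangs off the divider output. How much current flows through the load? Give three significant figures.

I_L ≈ 0.751 mA

R2‖R_L = 1.534 kΩ; V_out = 12.9 × 1.534/2.534 = 7.810 V.
I_L = V_out / R_L = 7.810 / 10.4 kΩ = 0.751 mA.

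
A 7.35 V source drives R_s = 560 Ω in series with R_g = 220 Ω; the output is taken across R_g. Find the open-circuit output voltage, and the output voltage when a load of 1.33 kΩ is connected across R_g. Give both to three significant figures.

Open-circuit: V = 7.35 × 220/(560 + 220) = 2.07 V.
With the load, R_g becomes R_g‖R_L = 188.8 Ω, so V = 7.35 × 188.8/748.8 = 1.85 V.

Unloaded: 2.07 V; loaded: 1.85 V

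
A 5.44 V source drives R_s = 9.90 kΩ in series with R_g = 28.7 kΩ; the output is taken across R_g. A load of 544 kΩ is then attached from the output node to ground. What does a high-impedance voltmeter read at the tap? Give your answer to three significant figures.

V_out ≈ 3.99 V

The load sits in parallel with R_g: R_g‖R_L = (28.7 × 544) / (28.7 + 544) = 27.26 kΩ.
V_out = 5.44 × 27.26 / (9.90 + 27.26) = 5.44 × 27.26/37.16 = 3.99 V.
(Unloaded it would have been 4.04 V.)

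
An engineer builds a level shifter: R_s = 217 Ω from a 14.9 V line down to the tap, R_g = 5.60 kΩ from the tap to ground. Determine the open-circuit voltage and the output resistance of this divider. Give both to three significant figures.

V_th is the open-circuit tap voltage: 14.9 × 5600/(217 + 5600) = 14.3 V.
With the supply zeroed, R_s and R_g appear in parallel from the tap: R_th = R_s‖R_g = (217 × 5600)/5817 = 209 Ω.

V_th = 14.3 V, R_th = 209 Ω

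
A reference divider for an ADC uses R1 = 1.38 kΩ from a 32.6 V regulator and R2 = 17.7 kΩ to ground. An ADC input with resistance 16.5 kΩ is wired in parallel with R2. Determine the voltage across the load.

V_out ≈ 28.1 V

The load sits in parallel with R2: R2‖R_L = (17.7 × 16.5) / (17.7 + 16.5) = 8.539 kΩ.
V_out = 32.6 × 8.539 / (1.38 + 8.539) = 32.6 × 8.539/9.919 = 28.1 V.
(Unloaded it would have been 30.2 V.)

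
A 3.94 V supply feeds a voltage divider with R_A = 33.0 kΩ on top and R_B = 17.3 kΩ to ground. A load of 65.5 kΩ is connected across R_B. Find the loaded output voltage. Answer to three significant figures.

The load sits in parallel with R_B: R_B‖R_L = (17.3 × 65.5) / (17.3 + 65.5) = 13.69 kΩ.
V_out = 3.94 × 13.69 / (33.0 + 13.69) = 3.94 × 13.69/46.69 = 1.15 V.
(Unloaded it would have been 1.36 V.)

V_out ≈ 1.15 V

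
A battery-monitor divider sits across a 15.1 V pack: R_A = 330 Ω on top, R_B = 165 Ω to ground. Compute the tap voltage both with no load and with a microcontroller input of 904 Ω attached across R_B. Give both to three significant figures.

Unloaded: 5.03 V; loaded: 4.49 V

Open-circuit: V = 15.1 × 165/(330 + 165) = 5.03 V.
With the load, R_B becomes R_B‖R_L = 139.5 Ω, so V = 15.1 × 139.5/469.5 = 4.49 V.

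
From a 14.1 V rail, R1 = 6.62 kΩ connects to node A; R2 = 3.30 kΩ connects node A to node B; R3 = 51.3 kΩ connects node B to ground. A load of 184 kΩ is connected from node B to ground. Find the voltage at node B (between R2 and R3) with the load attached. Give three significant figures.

At node B, R3 is in parallel with the load: R3‖R_L = 40.12 kΩ.
Below node A the resistance is R2 + (R3‖R_L) = 43.42 kΩ, so V_A = 14.1 × 43.42/50.04 = 12.23 V.
Then V_B = V_A × (R3‖R_L)/(R2 + R3‖R_L) = 12.23 × 40.12/43.42 = 11.3 V.

V ≈ 11.3 V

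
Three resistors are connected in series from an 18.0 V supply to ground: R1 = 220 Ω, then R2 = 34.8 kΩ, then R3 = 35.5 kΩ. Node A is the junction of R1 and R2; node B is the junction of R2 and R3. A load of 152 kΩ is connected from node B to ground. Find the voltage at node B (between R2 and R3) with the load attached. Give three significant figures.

At node B, R3 is in parallel with the load: R3‖R_L = 28780 Ω.
Below node A the resistance is R2 + (R3‖R_L) = 63580 Ω, so V_A = 18.0 × 63580/63800 = 17.94 V.
Then V_B = V_A × (R3‖R_L)/(R2 + R3‖R_L) = 17.94 × 28780/63580 = 8.12 V.

V ≈ 8.12 V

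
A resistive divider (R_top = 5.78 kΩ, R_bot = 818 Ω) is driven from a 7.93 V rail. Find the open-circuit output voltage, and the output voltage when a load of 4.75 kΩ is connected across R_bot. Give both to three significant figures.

Open-circuit: V = 7.93 × 818/(5780 + 818) = 0.983 V.
With the load, R_bot becomes R_bot‖R_L = 697.8 Ω, so V = 7.93 × 697.8/6478 = 0.854 V.

Unloaded: 0.983 V; loaded: 0.854 V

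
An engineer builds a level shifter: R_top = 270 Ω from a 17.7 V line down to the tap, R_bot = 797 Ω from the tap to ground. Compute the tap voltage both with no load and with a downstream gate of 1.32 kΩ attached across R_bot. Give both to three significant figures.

Open-circuit: V = 17.7 × 797/(270 + 797) = 13.2 V.
With the load, R_bot becomes R_bot‖R_L = 496.9 Ω, so V = 17.7 × 496.9/766.9 = 11.5 V.

Unloaded: 13.2 V; loaded: 11.5 V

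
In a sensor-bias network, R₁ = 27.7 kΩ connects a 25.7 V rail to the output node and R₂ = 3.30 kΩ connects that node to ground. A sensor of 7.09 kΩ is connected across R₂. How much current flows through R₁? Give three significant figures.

R₂‖R_L = 2.252 kΩ, so the source sees R₁ + R₂‖R_L = 29.95 kΩ.
I = 25.7 V / 29.95 kΩ = 0.858 mA.

I ≈ 0.858 mA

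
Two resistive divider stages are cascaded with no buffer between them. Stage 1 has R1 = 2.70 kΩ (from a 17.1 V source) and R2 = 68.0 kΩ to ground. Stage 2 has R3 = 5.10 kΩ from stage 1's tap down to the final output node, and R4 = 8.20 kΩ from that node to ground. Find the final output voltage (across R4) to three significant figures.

V_out ≈ 8.48 V

Stage 2 presents R3+R4 = 13.30 kΩ as a load on stage 1's tap.
Stage 1's lower leg becomes R2‖(R3+R4) = 11.12 kΩ, so V_mid = 17.1 × 11.12/13.82 = 13.76 V.
Stage 2 is itself unloaded: V_out = V_mid × R4/(R3+R4) = 13.76 × 8.20/13.30 = 8.48 V.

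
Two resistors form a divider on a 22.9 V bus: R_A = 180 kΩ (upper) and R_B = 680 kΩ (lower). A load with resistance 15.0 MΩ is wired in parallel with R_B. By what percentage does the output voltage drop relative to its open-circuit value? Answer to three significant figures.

0.940 %

The divider's output (Thévenin) resistance is R_A‖R_B = 142.3 kΩ.
Fractional drop under load = R_th/(R_th + R_L) = 142.3 / (142.3 + 15000) = 0.009399.
So the output falls by 0.940 %.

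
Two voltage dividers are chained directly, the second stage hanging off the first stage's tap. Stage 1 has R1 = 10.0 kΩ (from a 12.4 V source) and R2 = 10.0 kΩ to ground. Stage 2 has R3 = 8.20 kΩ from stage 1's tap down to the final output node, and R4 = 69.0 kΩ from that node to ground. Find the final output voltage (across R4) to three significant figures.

V_out ≈ 5.20 V

Stage 2 presents R3+R4 = 77.20 kΩ as a load on stage 1's tap.
Stage 1's lower leg becomes R2‖(R3+R4) = 8.853 kΩ, so V_mid = 12.4 × 8.853/18.85 = 5.823 V.
Stage 2 is itself unloaded: V_out = V_mid × R4/(R3+R4) = 5.823 × 69.0/77.20 = 5.20 V.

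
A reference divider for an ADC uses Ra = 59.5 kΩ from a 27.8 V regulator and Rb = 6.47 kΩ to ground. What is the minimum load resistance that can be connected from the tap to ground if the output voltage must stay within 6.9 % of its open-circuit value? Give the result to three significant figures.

R_L(min) ≈ 78.7 kΩ

Output resistance R_th = Ra‖Rb = (59.5 × 6.47)/65.97 = 5.835 kΩ.
The fractional drop is R_th/(R_th + R_L); requiring this ≤ 0.0690 gives R_L ≥ R_th(1/0.0690 − 1) = 5.835 × 13.49 = 78.7 kΩ.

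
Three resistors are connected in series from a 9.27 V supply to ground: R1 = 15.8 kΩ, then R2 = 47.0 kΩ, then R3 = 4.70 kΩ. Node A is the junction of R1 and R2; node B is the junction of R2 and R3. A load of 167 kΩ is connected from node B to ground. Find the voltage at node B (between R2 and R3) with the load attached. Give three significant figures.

V ≈ 0.629 V

At node B, R3 is in parallel with the load: R3‖R_L = 4.571 kΩ.
Below node A the resistance is R2 + (R3‖R_L) = 51.57 kΩ, so V_A = 9.27 × 51.57/67.37 = 7.096 V.
Then V_B = V_A × (R3‖R_L)/(R2 + R3‖R_L) = 7.096 × 4.571/51.57 = 0.629 V.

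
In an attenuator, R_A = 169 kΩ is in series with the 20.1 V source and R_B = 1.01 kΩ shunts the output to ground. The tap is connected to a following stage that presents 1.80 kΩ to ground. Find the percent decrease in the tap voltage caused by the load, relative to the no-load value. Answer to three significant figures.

Unloaded V = 20.1 × 1.01/170.0 = 0.1194 V.
Loaded: R_B‖R_L = 0.6470 kΩ, giving V = 20.1 × 0.6470/169.6 = 0.07665 V.
Drop = (0.1194 − 0.07665) / 0.1194 = 35.8 %.

35.8 %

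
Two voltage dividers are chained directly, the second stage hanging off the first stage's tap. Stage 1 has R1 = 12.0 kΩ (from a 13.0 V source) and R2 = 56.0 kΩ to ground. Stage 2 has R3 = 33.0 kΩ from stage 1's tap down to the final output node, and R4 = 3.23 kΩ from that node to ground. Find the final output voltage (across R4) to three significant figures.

Stage 2 presents R3+R4 = 36.23 kΩ as a load on stage 1's tap.
Stage 1's lower leg becomes R2‖(R3+R4) = 22.00 kΩ, so V_mid = 13.0 × 22.00/34.00 = 8.412 V.
Stage 2 is itself unloaded: V_out = V_mid × R4/(R3+R4) = 8.412 × 3.23/36.23 = 0.750 V.

V_out ≈ 0.750 V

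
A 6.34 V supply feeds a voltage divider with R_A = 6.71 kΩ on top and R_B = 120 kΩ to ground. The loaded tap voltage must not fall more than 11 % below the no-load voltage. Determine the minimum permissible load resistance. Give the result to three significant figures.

Output resistance R_th = R_A‖R_B = (6.71 × 120)/126.7 = 6.355 kΩ.
The fractional drop is R_th/(R_th + R_L); requiring this ≤ 0.110 gives R_L ≥ R_th(1/0.110 − 1) = 6.355 × 8.091 = 51.4 kΩ.

R_L(min) ≈ 51.4 kΩ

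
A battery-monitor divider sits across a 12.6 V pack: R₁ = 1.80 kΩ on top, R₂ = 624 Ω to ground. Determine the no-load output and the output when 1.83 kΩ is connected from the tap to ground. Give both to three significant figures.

Unloaded: 3.24 V; loaded: 2.59 V

Open-circuit: V = 12.6 × 624/(1800 + 624) = 3.24 V.
With the load, R₂ becomes R₂‖R_L = 465.3 Ω, so V = 12.6 × 465.3/2265 = 2.59 V.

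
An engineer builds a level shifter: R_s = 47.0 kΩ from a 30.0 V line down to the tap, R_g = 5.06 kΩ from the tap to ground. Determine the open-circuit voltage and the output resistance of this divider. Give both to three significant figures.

V_th = 2.92 V, R_th = 4.57 kΩ

V_th is the open-circuit tap voltage: 30.0 × 5.06/(47.0 + 5.06) = 2.92 V.
With the supply zeroed, R_s and R_g appear in parallel from the tap: R_th = R_s‖R_g = (47.0 × 5.06)/52.06 = 4.57 kΩ.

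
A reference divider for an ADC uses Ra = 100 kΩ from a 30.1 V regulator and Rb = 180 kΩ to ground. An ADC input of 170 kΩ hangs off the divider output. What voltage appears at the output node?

The load sits in parallel with Rb: Rb‖R_L = (180 × 170) / (180 + 170) = 87.43 kΩ.
V_out = 30.1 × 87.43 / (100 + 87.43) = 30.1 × 87.43/187.4 = 14.0 V.

V_out ≈ 14.0 V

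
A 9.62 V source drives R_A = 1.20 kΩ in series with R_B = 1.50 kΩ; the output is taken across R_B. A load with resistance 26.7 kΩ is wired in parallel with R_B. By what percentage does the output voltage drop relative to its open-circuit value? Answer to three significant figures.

The divider's output (Thévenin) resistance is R_A‖R_B = 0.6667 kΩ.
Fractional drop under load = R_th/(R_th + R_L) = 0.6667 / (0.6667 + 26.7) = 0.02436.
So the output falls by 2.44 %.

2.44 %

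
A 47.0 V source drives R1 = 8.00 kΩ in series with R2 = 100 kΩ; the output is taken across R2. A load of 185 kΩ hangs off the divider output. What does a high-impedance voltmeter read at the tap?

V_out ≈ 41.8 V

The load sits in parallel with R2: R2‖R_L = (100 × 185) / (100 + 185) = 64.91 kΩ.
V_out = 47.0 × 64.91 / (8.00 + 64.91) = 47.0 × 64.91/72.91 = 41.8 V.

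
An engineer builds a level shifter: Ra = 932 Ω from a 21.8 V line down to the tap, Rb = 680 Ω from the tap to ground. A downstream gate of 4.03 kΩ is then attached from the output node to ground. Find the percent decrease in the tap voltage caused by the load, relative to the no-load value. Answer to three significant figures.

Unloaded V = 21.8 × 680/1612 = 9.1960 V.
Loaded: Rb‖R_L = 581.8 Ω, giving V = 21.8 × 581.8/1514 = 8.3786 V.
Drop = (9.1960 − 8.3786) / 9.1960 = 8.89 %.

8.89 %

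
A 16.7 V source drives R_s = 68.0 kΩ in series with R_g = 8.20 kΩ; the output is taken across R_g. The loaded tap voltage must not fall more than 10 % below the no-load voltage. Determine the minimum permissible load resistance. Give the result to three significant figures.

R_L(min) ≈ 65.9 kΩ

Output resistance R_th = R_s‖R_g = (68.0 × 8.20)/76.20 = 7.318 kΩ.
The fractional drop is R_th/(R_th + R_L); requiring this ≤ 0.100 gives R_L ≥ R_th(1/0.100 − 1) = 7.318 × 9.000 = 65.9 kΩ.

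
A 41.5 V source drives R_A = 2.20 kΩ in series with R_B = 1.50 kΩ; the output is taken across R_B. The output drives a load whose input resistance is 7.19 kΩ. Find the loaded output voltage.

The load sits in parallel with R_B: R_B‖R_L = (1.50 × 7.19) / (1.50 + 7.19) = 1.241 kΩ.
V_out = 41.5 × 1.241 / (2.20 + 1.241) = 41.5 × 1.241/3.441 = 15.0 V.

V_out ≈ 15.0 V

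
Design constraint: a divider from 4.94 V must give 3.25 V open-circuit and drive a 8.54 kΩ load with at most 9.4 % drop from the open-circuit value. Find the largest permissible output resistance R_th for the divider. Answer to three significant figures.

Loading drop = R_th/(R_th + R_L) ≤ 0.0940, so R_th ≤ R_L · ε/(1−ε) = 8.54 kΩ × 0.0940/0.9060 = 886 Ω.

R_th ≤ 886 Ω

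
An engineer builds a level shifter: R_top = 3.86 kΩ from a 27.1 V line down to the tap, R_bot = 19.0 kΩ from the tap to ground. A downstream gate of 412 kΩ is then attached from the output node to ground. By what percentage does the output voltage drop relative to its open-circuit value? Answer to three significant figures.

The divider's output (Thévenin) resistance is R_top‖R_bot = 3.208 kΩ.
Fractional drop under load = R_th/(R_th + R_L) = 3.208 / (3.208 + 412) = 0.007727.
So the output falls by 0.773 %.

0.773 %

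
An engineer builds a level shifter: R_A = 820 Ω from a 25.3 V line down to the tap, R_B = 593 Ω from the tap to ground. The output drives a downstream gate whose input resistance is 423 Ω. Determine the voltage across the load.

V_out ≈ 5.85 V

The load sits in parallel with R_B: R_B‖R_L = (593 × 423) / (593 + 423) = 246.9 Ω.
V_out = 25.3 × 246.9 / (820 + 246.9) = 25.3 × 246.9/1067 = 5.85 V.
(Unloaded it would have been 10.6 V.)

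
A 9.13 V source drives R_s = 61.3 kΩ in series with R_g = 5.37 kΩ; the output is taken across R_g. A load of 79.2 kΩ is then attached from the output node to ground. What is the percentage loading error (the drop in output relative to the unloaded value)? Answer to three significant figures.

The divider's output (Thévenin) resistance is R_s‖R_g = 4.937 kΩ.
Fractional drop under load = R_th/(R_th + R_L) = 4.937 / (4.937 + 79.2) = 0.05868.
So the output falls by 5.87 %.

5.87 %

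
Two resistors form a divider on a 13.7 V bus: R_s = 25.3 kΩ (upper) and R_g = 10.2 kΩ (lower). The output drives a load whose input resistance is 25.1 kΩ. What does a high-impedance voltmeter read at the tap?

V_out ≈ 3.05 V

The load sits in parallel with R_g: R_g‖R_L = (10.2 × 25.1) / (10.2 + 25.1) = 7.253 kΩ.
V_out = 13.7 × 7.253 / (25.3 + 7.253) = 13.7 × 7.253/32.55 = 3.05 V.
(Unloaded it would have been 3.94 V.)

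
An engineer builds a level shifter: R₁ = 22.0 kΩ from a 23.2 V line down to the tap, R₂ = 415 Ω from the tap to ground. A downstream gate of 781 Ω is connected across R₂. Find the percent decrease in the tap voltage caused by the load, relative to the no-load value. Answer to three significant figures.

34.3 %

The divider's output (Thévenin) resistance is R₁‖R₂ = 407.3 Ω.
Fractional drop under load = R_th/(R_th + R_L) = 407.3 / (407.3 + 781) = 0.3428.
So the output falls by 34.3 %.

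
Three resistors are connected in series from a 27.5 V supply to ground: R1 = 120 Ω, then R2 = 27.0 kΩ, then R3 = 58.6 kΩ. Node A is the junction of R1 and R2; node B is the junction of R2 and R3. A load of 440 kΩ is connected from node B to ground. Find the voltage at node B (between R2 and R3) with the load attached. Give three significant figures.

V ≈ 18.0 V

At node B, R3 is in parallel with the load: R3‖R_L = 51710 Ω.
Below node A the resistance is R2 + (R3‖R_L) = 78710 Ω, so V_A = 27.5 × 78710/78830 = 27.46 V.
Then V_B = V_A × (R3‖R_L)/(R2 + R3‖R_L) = 27.46 × 51710/78710 = 18.0 V.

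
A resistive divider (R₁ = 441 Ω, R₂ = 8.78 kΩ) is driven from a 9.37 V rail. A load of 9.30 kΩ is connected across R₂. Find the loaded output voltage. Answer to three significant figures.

V_out ≈ 8.54 V

The load sits in parallel with R₂: R₂‖R_L = (8780 × 9300) / (8780 + 9300) = 4516 Ω.
V_out = 9.37 × 4516 / (441 + 4516) = 9.37 × 4516/4957 = 8.54 V.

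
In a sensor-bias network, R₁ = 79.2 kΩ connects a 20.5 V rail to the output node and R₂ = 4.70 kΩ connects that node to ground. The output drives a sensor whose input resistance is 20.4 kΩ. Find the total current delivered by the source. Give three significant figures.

I ≈ 0.247 mA

R₂‖R_L = 3.820 kΩ, so the source sees R₁ + R₂‖R_L = 83.02 kΩ.
I = 20.5 V / 83.02 kΩ = 0.247 mA.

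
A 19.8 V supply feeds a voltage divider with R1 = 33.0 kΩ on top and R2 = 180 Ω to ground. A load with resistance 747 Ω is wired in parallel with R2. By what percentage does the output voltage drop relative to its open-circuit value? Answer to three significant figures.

19.3 %

Unloaded V = 19.8 × 180/33180 = 0.1074 V.
Loaded: R2‖R_L = 145.0 Ω, giving V = 19.8 × 145.0/33150 = 0.08665 V.
Drop = (0.1074 − 0.08665) / 0.1074 = 19.3 %.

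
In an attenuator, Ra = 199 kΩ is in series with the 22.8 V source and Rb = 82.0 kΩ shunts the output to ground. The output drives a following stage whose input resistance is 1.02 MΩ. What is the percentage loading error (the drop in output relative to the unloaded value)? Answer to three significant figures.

5.39 %

The divider's output (Thévenin) resistance is Ra‖Rb = 58.07 kΩ.
Fractional drop under load = R_th/(R_th + R_L) = 58.07 / (58.07 + 1020) = 0.05387.
So the output falls by 5.39 %.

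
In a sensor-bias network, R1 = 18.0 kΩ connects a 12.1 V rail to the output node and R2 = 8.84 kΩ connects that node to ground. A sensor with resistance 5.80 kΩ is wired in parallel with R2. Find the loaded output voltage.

The load sits in parallel with R2: R2‖R_L = (8.84 × 5.80) / (8.84 + 5.80) = 3.502 kΩ.
V_out = 12.1 × 3.502 / (18.0 + 3.502) = 12.1 × 3.502/21.50 = 1.97 V.
(Unloaded it would have been 3.99 V.)

V_out ≈ 1.97 V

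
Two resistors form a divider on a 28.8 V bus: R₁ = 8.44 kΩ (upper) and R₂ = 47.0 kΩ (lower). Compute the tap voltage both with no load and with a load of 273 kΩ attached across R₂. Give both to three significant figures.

Open-circuit: V = 28.8 × 47.0/(8.44 + 47.0) = 24.4 V.
With the load, R₂ becomes R₂‖R_L = 40.10 kΩ, so V = 28.8 × 40.10/48.54 = 23.8 V.

Unloaded: 24.4 V; loaded: 23.8 V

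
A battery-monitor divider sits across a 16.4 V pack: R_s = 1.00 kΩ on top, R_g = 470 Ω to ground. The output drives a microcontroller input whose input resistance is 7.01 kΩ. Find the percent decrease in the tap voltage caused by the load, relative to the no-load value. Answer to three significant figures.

The divider's output (Thévenin) resistance is R_s‖R_g = 319.7 Ω.
Fractional drop under load = R_th/(R_th + R_L) = 319.7 / (319.7 + 7010) = 0.04362.
So the output falls by 4.36 %.

4.36 %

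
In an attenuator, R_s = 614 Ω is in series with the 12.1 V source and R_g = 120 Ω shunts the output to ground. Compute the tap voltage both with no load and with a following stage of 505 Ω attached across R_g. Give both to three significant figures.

Unloaded: 1.98 V; loaded: 1.65 V

Open-circuit: V = 12.1 × 120/(614 + 120) = 1.98 V.
With the load, R_g becomes R_g‖R_L = 96.96 Ω, so V = 12.1 × 96.96/711.0 = 1.65 V.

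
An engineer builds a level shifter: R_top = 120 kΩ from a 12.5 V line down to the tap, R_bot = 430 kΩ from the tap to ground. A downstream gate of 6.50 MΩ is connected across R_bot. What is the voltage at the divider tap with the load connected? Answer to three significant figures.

The load sits in parallel with R_bot: R_bot‖R_L = (430 × 6500) / (430 + 6500) = 403.3 kΩ.
V_out = 12.5 × 403.3 / (120 + 403.3) = 12.5 × 403.3/523.3 = 9.63 V.
(Unloaded it would have been 9.77 V.)

V_out ≈ 9.63 V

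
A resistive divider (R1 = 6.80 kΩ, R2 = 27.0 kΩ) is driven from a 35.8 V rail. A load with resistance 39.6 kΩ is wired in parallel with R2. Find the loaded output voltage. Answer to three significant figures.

V_out ≈ 25.1 V

The load sits in parallel with R2: R2‖R_L = (27.0 × 39.6) / (27.0 + 39.6) = 16.05 kΩ.
V_out = 35.8 × 16.05 / (6.80 + 16.05) = 35.8 × 16.05/22.85 = 25.1 V.
(Unloaded it would have been 28.6 V.)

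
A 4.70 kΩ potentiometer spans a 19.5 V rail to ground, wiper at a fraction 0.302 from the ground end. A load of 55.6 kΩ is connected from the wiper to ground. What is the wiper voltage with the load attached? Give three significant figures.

V ≈ 5.79 V

The wiper splits the pot into (1−α)R = 3.281 kΩ above and αR = 1.419 kΩ below.
Lower section ‖ load = 1.384 kΩ.
V_wiper = 19.5 × 1.384/(3.281 + 1.384) = 5.79 V.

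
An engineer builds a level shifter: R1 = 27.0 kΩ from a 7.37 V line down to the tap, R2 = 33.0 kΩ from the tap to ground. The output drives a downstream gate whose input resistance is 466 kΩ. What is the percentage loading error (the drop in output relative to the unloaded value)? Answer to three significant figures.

The divider's output (Thévenin) resistance is R1‖R2 = 14.85 kΩ.
Fractional drop under load = R_th/(R_th + R_L) = 14.85 / (14.85 + 466) = 0.03088.
So the output falls by 3.09 %.

3.09 %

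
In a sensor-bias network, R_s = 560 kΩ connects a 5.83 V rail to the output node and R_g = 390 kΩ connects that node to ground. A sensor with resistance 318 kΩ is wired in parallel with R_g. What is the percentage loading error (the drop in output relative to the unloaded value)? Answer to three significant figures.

Unloaded V = 5.83 × 390/950.0 = 2.393 V.
Loaded: R_g‖R_L = 175.2 kΩ, giving V = 5.83 × 175.2/735.2 = 1.389 V.
Drop = (2.393 − 1.389) / 2.393 = 42.0 %.

42.0 %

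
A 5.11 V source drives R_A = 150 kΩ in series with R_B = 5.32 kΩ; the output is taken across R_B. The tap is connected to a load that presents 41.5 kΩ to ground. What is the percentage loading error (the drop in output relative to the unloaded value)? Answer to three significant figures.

Unloaded V = 5.11 × 5.32/155.3 = 0.17503 V.
Loaded: R_B‖R_L = 4.716 kΩ, giving V = 5.11 × 4.716/154.7 = 0.15575 V.
Drop = (0.17503 − 0.15575) / 0.17503 = 11.0 %.

11.0 %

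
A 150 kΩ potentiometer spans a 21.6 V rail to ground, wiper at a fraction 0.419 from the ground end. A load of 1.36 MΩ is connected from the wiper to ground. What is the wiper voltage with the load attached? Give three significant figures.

V ≈ 8.81 V

The wiper splits the pot into (1−α)R = 87.15 kΩ above and αR = 62.85 kΩ below.
Lower section ‖ load = 60.07 kΩ.
V_wiper = 21.6 × 60.07/(87.15 + 60.07) = 8.81 V.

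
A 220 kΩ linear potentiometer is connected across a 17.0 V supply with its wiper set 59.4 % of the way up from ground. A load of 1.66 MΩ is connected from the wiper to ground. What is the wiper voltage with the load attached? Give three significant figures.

The wiper splits the pot into (1−α)R = 89.32 kΩ above and αR = 130.7 kΩ below.
Lower section ‖ load = 121.1 kΩ.
V_wiper = 17.0 × 121.1/(89.32 + 121.1) = 9.79 V.

V ≈ 9.79 V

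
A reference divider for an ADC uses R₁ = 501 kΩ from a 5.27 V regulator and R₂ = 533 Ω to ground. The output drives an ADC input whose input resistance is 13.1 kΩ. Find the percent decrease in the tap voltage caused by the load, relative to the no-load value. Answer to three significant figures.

The divider's output (Thévenin) resistance is R₁‖R₂ = 532.4 Ω.
Fractional drop under load = R_th/(R_th + R_L) = 532.4 / (532.4 + 13100) = 0.03906.
So the output falls by 3.91 %.

3.91 %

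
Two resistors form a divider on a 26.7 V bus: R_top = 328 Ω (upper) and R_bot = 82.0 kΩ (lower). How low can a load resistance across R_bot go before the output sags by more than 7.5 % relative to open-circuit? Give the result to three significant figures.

Output resistance R_th = R_top‖R_bot = (328 × 82000)/82330 = 326.7 Ω.
The fractional drop is R_th/(R_th + R_L); requiring this ≤ 0.0750 gives R_L ≥ R_th(1/0.0750 − 1) = 326.7 × 12.33 = 4.03 kΩ.

R_L(min) ≈ 4.03 kΩ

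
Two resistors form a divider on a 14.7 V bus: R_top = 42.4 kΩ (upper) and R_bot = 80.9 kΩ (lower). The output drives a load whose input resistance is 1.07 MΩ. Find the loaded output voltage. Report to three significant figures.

V_out ≈ 9.40 V

The load sits in parallel with R_bot: R_bot‖R_L = (80.9 × 1070) / (80.9 + 1070) = 75.21 kΩ.
V_out = 14.7 × 75.21 / (42.4 + 75.21) = 14.7 × 75.21/117.6 = 9.40 V.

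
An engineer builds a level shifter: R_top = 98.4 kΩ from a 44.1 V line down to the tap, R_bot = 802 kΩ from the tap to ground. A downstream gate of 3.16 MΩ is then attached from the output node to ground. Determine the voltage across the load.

The load sits in parallel with R_bot: R_bot‖R_L = (802 × 3160) / (802 + 3160) = 639.7 kΩ.
V_out = 44.1 × 639.7 / (98.4 + 639.7) = 44.1 × 639.7/738.1 = 38.2 V.

V_out ≈ 38.2 V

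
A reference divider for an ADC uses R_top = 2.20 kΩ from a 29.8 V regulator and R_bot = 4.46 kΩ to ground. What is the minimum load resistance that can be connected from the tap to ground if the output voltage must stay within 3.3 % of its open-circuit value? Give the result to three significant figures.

Output resistance R_th = R_top‖R_bot = (2.20 × 4.46)/6.660 = 1.473 kΩ.
The fractional drop is R_th/(R_th + R_L); requiring this ≤ 0.0330 gives R_L ≥ R_th(1/0.0330 − 1) = 1.473 × 29.30 = 43.2 kΩ.

R_L(min) ≈ 43.2 kΩ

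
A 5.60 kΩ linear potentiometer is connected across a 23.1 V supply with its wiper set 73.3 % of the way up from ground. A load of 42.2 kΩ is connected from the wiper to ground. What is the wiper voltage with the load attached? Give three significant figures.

The wiper splits the pot into (1−α)R = 1.495 kΩ above and αR = 4.105 kΩ below.
Lower section ‖ load = 3.741 kΩ.
V_wiper = 23.1 × 3.741/(1.495 + 3.741) = 16.5 V.

V ≈ 16.5 V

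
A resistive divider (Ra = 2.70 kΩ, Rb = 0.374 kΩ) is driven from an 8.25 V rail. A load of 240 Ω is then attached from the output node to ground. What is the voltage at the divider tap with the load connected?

The load sits in parallel with Rb: Rb‖R_L = (374 × 240) / (374 + 240) = 146.2 Ω.
V_out = 8.25 × 146.2 / (2700 + 146.2) = 8.25 × 146.2/2846 = 0.424 V.
(Unloaded it would have been 1.00 V.)

V_out ≈ 0.424 V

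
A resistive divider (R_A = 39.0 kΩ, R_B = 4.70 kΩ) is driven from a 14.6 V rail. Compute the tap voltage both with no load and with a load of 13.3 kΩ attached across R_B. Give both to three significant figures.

Unloaded: 1.57 V; loaded: 1.19 V

Open-circuit: V = 14.6 × 4.70/(39.0 + 4.70) = 1.57 V.
With the load, R_B becomes R_B‖R_L = 3.473 kΩ, so V = 14.6 × 3.473/42.47 = 1.19 V.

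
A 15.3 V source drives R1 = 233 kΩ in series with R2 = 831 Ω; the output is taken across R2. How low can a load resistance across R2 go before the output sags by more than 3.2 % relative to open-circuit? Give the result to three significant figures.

Output resistance R_th = R1‖R2 = (233000 × 831)/233800 = 828.0 Ω.
The fractional drop is R_th/(R_th + R_L); requiring this ≤ 0.0320 gives R_L ≥ R_th(1/0.0320 − 1) = 828.0 × 30.25 = 25.0 kΩ.

R_L(min) ≈ 25.0 kΩ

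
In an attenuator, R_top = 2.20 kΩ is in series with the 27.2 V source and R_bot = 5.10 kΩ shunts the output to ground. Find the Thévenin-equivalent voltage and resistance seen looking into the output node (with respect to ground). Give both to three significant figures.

V_th is the open-circuit tap voltage: 27.2 × 5.10/(2.20 + 5.10) = 19.0 V.
With the supply zeroed, R_top and R_bot appear in parallel from the tap: R_th = R_top‖R_bot = (2.20 × 5.10)/7.300 = 1.54 kΩ.

V_th = 19.0 V, R_th = 1.54 kΩ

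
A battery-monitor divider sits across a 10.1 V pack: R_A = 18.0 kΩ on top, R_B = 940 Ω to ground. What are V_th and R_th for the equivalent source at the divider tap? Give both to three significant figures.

V_th is the open-circuit tap voltage: 10.1 × 940/(18000 + 940) = 0.501 V.
With the supply zeroed, R_A and R_B appear in parallel from the tap: R_th = R_A‖R_B = (18000 × 940)/18940 = 893 Ω.

V_th = 0.501 V, R_th = 893 Ω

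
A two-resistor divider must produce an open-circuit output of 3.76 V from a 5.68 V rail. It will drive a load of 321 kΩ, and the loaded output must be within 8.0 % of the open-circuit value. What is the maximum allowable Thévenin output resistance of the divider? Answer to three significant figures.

Loading drop = R_th/(R_th + R_L) ≤ 0.0800, so R_th ≤ R_L · ε/(1−ε) = 321 kΩ × 0.0800/0.9200 = 27.9 kΩ.

R_th ≤ 27.9 kΩ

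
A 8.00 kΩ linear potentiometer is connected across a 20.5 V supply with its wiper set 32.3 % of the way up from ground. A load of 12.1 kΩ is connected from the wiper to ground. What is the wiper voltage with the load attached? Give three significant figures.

The wiper splits the pot into (1−α)R = 5.416 kΩ above and αR = 2.584 kΩ below.
Lower section ‖ load = 2.129 kΩ.
V_wiper = 20.5 × 2.129/(5.416 + 2.129) = 5.79 V.

V ≈ 5.79 V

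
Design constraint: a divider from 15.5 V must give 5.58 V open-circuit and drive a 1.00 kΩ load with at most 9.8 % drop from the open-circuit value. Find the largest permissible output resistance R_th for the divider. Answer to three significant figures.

R_th ≤ 109 Ω

Loading drop = R_th/(R_th + R_L) ≤ 0.0980, so R_th ≤ R_L · ε/(1−ε) = 1.00 kΩ × 0.0980/0.9020 = 109 Ω.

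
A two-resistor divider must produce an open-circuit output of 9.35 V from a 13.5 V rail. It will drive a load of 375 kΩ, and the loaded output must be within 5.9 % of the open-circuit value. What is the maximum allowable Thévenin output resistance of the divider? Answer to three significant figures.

R_th ≤ 23.5 kΩ

Loading drop = R_th/(R_th + R_L) ≤ 0.0590, so R_th ≤ R_L · ε/(1−ε) = 375 kΩ × 0.0590/0.9410 = 23.5 kΩ.
(Any R1, R2 with R2/(R1+R2) = 0.693 and R1‖R2 ≤ 23.5 kΩ will meet the spec.)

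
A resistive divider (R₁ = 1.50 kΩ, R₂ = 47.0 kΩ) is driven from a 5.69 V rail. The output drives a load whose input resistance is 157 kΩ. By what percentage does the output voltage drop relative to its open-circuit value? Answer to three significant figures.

The divider's output (Thévenin) resistance is R₁‖R₂ = 1.454 kΩ.
Fractional drop under load = R_th/(R_th + R_L) = 1.454 / (1.454 + 157) = 0.009174.
So the output falls by 0.917 %.

0.917 %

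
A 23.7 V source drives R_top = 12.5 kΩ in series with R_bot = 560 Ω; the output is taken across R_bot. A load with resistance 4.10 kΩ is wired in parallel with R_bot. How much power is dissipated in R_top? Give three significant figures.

Total resistance from the source is R_top + (R_bot‖R_L) = 12990 Ω, so I = 23.7/12990 Ω = 1.824 mA.
P = I²·R_top = (1.824 mA)² × 12.5 kΩ = 41.6 mW.

P ≈ 41.6 mW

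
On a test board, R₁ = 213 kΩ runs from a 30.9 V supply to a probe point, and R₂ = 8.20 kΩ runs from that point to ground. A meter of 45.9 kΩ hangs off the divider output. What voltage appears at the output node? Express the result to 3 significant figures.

V_out ≈ 0.977 V

The load sits in parallel with R₂: R₂‖R_L = (8.20 × 45.9) / (8.20 + 45.9) = 6.957 kΩ.
V_out = 30.9 × 6.957 / (213 + 6.957) = 30.9 × 6.957/220.0 = 0.977 V.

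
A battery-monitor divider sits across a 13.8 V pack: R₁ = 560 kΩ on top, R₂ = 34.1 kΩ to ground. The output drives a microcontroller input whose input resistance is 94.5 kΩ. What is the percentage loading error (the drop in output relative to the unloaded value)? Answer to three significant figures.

25.4 %

The divider's output (Thévenin) resistance is R₁‖R₂ = 32.14 kΩ.
Fractional drop under load = R_th/(R_th + R_L) = 32.14 / (32.14 + 94.5) = 0.2538.
So the output falls by 25.4 %.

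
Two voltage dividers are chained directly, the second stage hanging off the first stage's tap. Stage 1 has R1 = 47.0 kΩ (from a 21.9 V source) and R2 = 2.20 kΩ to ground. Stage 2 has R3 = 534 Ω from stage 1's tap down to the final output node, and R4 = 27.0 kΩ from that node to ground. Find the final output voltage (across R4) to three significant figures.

Stage 2 presents R3+R4 = 27530 Ω as a load on stage 1's tap.
Stage 1's lower leg becomes R2‖(R3+R4) = 2037 Ω, so V_mid = 21.9 × 2037/49040 = 0.9098 V.
Stage 2 is itself unloaded: V_out = V_mid × R4/(R3+R4) = 0.9098 × 27000/27530 = 0.892 V.

V_out ≈ 0.892 V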